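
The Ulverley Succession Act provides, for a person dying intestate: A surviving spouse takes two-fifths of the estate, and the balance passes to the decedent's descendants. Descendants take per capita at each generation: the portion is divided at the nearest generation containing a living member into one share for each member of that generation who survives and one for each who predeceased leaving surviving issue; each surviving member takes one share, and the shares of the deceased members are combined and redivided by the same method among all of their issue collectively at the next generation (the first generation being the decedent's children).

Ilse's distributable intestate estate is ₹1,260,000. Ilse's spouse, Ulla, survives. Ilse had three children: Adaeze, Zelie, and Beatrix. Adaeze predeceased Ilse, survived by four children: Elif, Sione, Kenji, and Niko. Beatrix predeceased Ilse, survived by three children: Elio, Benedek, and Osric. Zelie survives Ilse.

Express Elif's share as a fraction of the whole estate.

Ulla takes two-fifths of ₹1,260,000 = ₹504,000. The remaining ₹756,000 passes to the descendants.
The descendants' portion (₹756,000) is divided at the children's generation into 3 shares of ₹252,000. Zelie takes ₹252,000. The 2 shares of the deceased (Adaeze and Beatrix) are combined into a pool of ₹504,000.
That pool (₹504,000) is divided at the grandchildren's generation equally among Elif, Sione, Kenji, Niko, Elio, Benedek, and Osric: ₹72,000 each.

Elif receives 2/35 of the estate.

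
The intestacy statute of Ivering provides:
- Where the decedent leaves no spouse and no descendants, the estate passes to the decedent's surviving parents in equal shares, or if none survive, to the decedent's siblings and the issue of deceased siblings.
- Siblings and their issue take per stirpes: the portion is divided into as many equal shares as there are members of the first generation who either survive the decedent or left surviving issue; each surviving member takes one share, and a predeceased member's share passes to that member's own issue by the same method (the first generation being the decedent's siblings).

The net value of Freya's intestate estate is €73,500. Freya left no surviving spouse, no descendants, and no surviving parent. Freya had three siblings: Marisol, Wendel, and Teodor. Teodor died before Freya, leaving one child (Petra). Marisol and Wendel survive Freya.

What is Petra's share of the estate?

Petra receives €24,500.

The entire €73,500 passes to the siblings and their issue.
That amount (€73,500) is divided into 3 shares of €24,500: Marisol and Wendel each take €24,500; Teodor's €24,500 share passes to Teodor's issue.
Teodor's share (€24,500) passes entirely to Petra.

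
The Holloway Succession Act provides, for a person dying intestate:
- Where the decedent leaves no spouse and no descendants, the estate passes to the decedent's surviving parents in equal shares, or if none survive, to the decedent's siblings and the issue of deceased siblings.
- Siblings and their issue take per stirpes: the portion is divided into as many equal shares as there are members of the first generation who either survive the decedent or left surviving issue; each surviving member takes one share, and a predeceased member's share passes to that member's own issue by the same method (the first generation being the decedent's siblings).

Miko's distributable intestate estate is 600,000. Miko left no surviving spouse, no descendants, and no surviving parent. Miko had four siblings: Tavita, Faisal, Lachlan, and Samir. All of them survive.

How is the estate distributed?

Tavita: 150,000; Faisal: 150,000; Lachlan: 150,000; Samir: 150,000

The entire 600,000 passes to the siblings and their issue.
That amount (600,000) is divided into 4 shares of 150,000: Tavita, Faisal, Lachlan, and Samir each take 150,000.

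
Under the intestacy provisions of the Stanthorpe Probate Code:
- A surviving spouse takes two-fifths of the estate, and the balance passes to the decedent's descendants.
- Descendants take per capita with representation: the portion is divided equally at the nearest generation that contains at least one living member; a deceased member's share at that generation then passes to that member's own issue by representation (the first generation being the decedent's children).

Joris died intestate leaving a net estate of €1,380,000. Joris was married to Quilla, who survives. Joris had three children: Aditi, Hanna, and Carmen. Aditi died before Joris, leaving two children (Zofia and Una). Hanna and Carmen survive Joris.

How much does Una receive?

Una receives €138,000.

Quilla takes two-fifths of €1,380,000 = €552,000. The remaining €828,000 passes to the descendants.
The descendants' portion (€828,000) is divided into 3 shares of €276,000: Hanna and Carmen each take €276,000; Aditi's €276,000 share passes to Aditi's issue.
Aditi's share (€276,000) is divided into 2 shares of €138,000: Zofia and Una each take €138,000.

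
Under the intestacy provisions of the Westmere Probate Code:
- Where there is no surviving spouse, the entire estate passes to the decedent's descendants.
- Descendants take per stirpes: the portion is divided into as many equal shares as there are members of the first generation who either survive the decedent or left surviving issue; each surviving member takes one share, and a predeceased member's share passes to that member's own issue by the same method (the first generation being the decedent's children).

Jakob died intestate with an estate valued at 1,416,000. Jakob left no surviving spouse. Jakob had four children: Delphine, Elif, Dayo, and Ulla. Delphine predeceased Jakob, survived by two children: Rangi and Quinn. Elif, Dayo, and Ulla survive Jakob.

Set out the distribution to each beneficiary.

The entire 1,416,000 passes to the descendants.
That amount (1,416,000) is divided into 4 shares of 354,000: Elif, Dayo, and Ulla each take 354,000; Delphine's 354,000 share passes to Delphine's issue.
Delphine's share (354,000) is divided into 2 shares of 177,000: Rangi and Quinn each take 177,000.

Rangi: 177,000; Quinn: 177,000; Elif: 354,000; Dayo: 354,000; Ulla: 354,000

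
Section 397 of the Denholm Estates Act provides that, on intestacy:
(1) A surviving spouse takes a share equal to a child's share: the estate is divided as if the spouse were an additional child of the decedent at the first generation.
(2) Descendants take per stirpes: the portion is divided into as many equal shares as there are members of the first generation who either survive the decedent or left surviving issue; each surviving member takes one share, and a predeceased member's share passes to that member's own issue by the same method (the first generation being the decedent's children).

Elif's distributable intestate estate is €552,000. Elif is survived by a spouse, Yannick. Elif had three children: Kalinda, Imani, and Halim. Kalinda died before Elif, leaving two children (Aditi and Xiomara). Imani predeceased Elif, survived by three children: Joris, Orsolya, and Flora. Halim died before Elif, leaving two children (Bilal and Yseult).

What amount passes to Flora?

The spouse counts as an additional share at the children's level, so there are 4 primary shares of €138,000. Yannick takes one such share (€138,000).
The children's combined portion (€414,000) is divided into 3 shares of €138,000: Kalinda's €138,000 share passes to Kalinda's issue; Imani's €138,000 share passes to Imani's issue; Halim's €138,000 share passes to Halim's issue.
Kalinda's share (€138,000) is divided into 2 shares of €69,000: Aditi and Xiomara each take €69,000.
Imani's share (€138,000) is divided into 3 shares of €46,000: Joris, Orsolya, and Flora each take €46,000.
Halim's share (€138,000) is divided into 2 shares of €69,000: Bilal and Yseult each take €69,000.

Flora receives €46,000.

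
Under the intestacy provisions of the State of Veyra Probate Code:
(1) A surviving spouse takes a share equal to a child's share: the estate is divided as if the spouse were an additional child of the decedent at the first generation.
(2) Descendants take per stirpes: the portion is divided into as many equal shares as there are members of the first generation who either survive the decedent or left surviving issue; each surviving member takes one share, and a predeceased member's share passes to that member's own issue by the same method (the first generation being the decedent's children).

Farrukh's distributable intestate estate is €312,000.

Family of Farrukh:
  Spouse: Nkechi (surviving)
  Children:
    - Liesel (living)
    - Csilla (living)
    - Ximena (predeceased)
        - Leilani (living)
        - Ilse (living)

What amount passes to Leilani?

The spouse counts as an additional share at the children's level, so there are 4 primary shares of €78,000. Nkechi takes one such share (€78,000).
The children's combined portion (€234,000) is divided into 3 shares of €78,000: Liesel and Csilla each take €78,000; Ximena's €78,000 share passes to Ximena's issue.
Ximena's share (€78,000) is divided into 2 shares of €39,000: Leilani and Ilse each take €39,000.

Leilani receives €39,000.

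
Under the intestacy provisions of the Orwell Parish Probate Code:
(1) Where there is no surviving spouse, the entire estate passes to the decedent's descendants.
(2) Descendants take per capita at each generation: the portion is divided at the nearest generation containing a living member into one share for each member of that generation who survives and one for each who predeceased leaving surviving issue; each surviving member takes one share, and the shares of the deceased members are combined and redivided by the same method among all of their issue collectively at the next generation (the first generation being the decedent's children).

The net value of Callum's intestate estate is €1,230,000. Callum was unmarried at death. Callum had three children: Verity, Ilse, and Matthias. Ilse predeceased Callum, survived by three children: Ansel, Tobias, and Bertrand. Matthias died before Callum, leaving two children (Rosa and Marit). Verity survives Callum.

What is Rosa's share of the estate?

The entire €1,230,000 passes to the descendants.
That amount (€1,230,000) is divided at the children's generation into 3 shares of €410,000. Verity takes €410,000. The 2 shares of the deceased (Ilse and Matthias) are combined into a pool of €820,000.
That pool (€820,000) is divided at the grandchildren's generation equally among Ansel, Tobias, Bertrand, Rosa, and Marit: €164,000 each.

Rosa receives €164,000.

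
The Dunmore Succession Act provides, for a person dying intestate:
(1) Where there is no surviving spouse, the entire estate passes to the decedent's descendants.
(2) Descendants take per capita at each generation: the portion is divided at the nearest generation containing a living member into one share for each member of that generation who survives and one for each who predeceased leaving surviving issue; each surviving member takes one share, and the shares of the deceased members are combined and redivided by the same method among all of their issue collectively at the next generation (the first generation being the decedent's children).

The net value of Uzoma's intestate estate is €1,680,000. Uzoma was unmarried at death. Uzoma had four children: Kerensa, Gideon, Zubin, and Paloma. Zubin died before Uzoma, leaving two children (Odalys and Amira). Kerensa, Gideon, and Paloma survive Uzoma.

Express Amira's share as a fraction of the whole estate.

Amira receives 1/8 of the estate.

The entire €1,680,000 passes to the descendants.
That amount (€1,680,000) is divided at the children's generation into 4 shares of €420,000. Kerensa, Gideon, and Paloma each take €420,000. The remaining share for the deceased Zubin (€420,000) is carried to the next generation.
That pool (€420,000) is divided at the grandchildren's generation equally among Odalys and Amira: €210,000 each.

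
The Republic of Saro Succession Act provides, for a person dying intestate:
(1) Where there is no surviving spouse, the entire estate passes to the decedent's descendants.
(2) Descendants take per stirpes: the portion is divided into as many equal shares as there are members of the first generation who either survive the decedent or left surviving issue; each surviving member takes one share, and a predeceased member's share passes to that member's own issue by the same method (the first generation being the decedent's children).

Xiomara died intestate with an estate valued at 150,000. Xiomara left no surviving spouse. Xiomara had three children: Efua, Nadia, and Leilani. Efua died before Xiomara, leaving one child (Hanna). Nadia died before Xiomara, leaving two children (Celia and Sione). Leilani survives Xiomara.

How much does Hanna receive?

The entire 150,000 passes to the descendants.
That amount (150,000) is divided into 3 shares of 50,000: Leilani takes 50,000; Efua's 50,000 share passes to Efua's issue; Nadia's 50,000 share passes to Nadia's issue.
Efua's share (50,000) passes entirely to Hanna.
Nadia's share (50,000) is divided into 2 shares of 25,000: Celia and Sione each take 25,000.

Hanna receives 50,000.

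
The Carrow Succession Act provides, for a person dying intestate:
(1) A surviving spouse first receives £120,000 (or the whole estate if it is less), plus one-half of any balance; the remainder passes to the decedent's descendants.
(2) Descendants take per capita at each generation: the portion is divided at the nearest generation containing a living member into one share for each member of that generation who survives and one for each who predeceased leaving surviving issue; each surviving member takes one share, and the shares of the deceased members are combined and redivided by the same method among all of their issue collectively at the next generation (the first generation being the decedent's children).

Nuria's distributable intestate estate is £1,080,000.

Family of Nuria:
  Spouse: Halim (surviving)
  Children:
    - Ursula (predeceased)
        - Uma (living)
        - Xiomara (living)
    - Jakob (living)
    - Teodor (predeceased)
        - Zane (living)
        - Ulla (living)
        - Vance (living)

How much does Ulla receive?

Ulla receives £64,000.

Halim first takes £120,000, leaving a balance of £960,000. Halim then takes one-half of the balance (£480,000), for a total of £600,000. The remaining £480,000 passes to the descendants.
The descendants' portion (£480,000) is divided at the children's generation into 3 shares of £160,000. Jakob takes £160,000. The 2 shares of the deceased (Ursula and Teodor) are combined into a pool of £320,000.
That pool (£320,000) is divided at the grandchildren's generation equally among Uma, Xiomara, Zane, Ulla, and Vance: £64,000 each.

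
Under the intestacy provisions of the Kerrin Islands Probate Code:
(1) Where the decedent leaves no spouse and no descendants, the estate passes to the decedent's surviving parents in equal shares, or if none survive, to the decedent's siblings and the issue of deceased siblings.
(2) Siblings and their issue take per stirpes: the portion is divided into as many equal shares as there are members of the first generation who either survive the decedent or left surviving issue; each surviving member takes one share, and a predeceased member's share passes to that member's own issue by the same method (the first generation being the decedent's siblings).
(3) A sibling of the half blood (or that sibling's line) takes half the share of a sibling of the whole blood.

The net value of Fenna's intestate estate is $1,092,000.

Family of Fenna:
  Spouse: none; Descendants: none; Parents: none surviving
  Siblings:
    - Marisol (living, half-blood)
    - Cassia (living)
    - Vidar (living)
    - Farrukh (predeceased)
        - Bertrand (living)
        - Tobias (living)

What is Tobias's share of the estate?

Tobias receives $156,000.

The entire $1,092,000 passes to the siblings and their issue.
Counting each half-blood sibling's line as half a unit, there are 7/2 units in $1,092,000, so one unit is $312,000. Whole-blood lines (Cassia, Vidar, and Farrukh) take $312,000 each; half-blood lines (Marisol) take $156,000 each.
Farrukh's share ($312,000) is divided into 2 shares of $156,000: Bertrand and Tobias each take $156,000.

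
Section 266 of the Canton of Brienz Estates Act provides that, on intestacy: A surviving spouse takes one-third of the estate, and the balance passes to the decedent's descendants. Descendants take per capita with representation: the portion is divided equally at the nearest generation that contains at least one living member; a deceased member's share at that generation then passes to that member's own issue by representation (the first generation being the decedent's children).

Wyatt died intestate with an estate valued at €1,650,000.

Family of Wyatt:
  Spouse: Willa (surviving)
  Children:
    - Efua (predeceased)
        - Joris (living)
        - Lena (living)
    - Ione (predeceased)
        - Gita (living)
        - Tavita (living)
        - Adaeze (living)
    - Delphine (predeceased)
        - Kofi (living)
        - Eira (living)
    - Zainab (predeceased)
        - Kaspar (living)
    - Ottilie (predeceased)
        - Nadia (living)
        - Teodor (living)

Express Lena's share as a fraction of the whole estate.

Lena receives 1/15 of the estate.

Willa takes one-third of €1,650,000 = €550,000. The remaining €1,100,000 passes to the descendants.
No child survives, so the initial division is made at the grandchildren's generation.
The descendants' portion (€1,100,000) is divided into 10 shares of €110,000: Joris, Lena, Gita, Tavita, Adaeze, Kofi, Eira, Kaspar, Nadia, and Teodor each take €110,000.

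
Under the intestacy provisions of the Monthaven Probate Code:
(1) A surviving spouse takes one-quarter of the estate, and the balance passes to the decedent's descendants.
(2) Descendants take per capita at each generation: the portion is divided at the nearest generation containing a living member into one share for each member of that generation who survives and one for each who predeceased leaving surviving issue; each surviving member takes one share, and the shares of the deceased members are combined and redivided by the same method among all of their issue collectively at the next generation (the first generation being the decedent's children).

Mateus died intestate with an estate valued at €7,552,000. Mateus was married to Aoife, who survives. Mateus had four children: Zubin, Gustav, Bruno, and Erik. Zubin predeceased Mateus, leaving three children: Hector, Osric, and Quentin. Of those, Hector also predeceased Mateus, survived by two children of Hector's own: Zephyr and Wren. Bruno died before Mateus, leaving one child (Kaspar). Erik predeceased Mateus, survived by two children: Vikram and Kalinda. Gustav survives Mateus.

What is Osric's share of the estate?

Aoife takes one-quarter of €7,552,000 = €1,888,000. The remaining €5,664,000 passes to the descendants.
The descendants' portion (€5,664,000) is divided at the children's generation into 4 shares of €1,416,000. Gustav takes €1,416,000. The 3 shares of the deceased (Zubin, Bruno, and Erik) are combined into a pool of €4,248,000.
That pool (€4,248,000) is divided at the grandchildren's generation into 6 shares of €708,000. Osric, Quentin, Kaspar, Vikram, and Kalinda each take €708,000. The remaining share for the deceased Hector (€708,000) is carried to the next generation.
That pool (€708,000) is divided at the great-grandchildren's generation equally among Zephyr and Wren: €354,000 each.

Osric receives €708,000.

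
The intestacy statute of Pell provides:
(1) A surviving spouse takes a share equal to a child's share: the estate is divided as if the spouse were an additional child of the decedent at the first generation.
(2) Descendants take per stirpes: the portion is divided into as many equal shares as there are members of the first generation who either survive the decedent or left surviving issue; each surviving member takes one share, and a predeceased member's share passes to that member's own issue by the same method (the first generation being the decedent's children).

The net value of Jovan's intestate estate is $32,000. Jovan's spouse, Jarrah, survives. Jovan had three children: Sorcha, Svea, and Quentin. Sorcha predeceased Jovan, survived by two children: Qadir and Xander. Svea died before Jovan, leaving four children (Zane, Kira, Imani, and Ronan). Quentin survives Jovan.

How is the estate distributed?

The spouse counts as an additional share at the children's level, so there are 4 primary shares of $8,000. Jarrah takes one such share ($8,000).
The children's combined portion ($24,000) is divided into 3 shares of $8,000: Quentin takes $8,000; Sorcha's $8,000 share passes to Sorcha's issue; Svea's $8,000 share passes to Svea's issue.
Sorcha's share ($8,000) is divided into 2 shares of $4,000: Qadir and Xander each take $4,000.
Svea's share ($8,000) is divided into 4 shares of $2,000: Zane, Kira, Imani, and Ronan each take $2,000.

Jarrah: $8,000; Qadir: $4,000; Xander: $4,000; Zane: $2,000; Kira: $2,000; Imani: $2,000; Ronan: $2,000; Quentin: $8,000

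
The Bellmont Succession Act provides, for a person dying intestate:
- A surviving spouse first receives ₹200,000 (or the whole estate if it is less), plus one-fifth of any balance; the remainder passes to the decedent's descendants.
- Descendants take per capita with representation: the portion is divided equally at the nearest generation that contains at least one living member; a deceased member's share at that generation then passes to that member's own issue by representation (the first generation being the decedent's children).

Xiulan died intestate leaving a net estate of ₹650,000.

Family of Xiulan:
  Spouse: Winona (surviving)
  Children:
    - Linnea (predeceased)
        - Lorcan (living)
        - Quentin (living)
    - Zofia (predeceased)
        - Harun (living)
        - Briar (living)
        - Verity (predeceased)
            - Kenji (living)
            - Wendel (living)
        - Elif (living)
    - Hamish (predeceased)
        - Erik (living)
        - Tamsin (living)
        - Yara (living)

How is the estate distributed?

Winona first takes ₹200,000, leaving a balance of ₹450,000. Winona then takes one-fifth of the balance (₹90,000), for a total of ₹290,000. The remaining ₹360,000 passes to the descendants.
No child survives, so the initial division is made at the grandchildren's generation.
The descendants' portion (₹360,000) is divided into 9 shares of ₹40,000: Lorcan, Quentin, Harun, Briar, Elif, Erik, Tamsin, and Yara each take ₹40,000; Verity's ₹40,000 share passes to Verity's issue.
Verity's share (₹40,000) is divided into 2 shares of ₹20,000: Kenji and Wendel each take ₹20,000.

Winona: ₹290,000; Lorcan: ₹40,000; Quentin: ₹40,000; Harun: ₹40,000; Briar: ₹40,000; Kenji: ₹20,000; Wendel: ₹20,000; Elif: ₹40,000; Erik: ₹40,000; Tamsin: ₹40,000; Yara: ₹40,000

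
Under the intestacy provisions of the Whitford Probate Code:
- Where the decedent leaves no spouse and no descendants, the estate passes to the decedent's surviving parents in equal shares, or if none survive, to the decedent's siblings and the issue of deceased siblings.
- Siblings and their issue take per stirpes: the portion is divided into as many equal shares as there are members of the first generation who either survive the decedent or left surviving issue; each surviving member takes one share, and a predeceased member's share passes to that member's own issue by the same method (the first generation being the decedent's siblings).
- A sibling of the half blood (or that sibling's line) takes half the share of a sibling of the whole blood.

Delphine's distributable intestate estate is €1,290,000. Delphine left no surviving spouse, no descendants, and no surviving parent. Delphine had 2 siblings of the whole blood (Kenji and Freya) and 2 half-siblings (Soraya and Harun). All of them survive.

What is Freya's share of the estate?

The entire €1,290,000 passes to the siblings and their issue.
Counting each half-blood sibling's line as half a unit, there are 3 units in €1,290,000, so one unit is €430,000. Whole-blood lines (Kenji and Freya) take €430,000 each; half-blood lines (Soraya and Harun) take €215,000 each.

Freya receives €430,000.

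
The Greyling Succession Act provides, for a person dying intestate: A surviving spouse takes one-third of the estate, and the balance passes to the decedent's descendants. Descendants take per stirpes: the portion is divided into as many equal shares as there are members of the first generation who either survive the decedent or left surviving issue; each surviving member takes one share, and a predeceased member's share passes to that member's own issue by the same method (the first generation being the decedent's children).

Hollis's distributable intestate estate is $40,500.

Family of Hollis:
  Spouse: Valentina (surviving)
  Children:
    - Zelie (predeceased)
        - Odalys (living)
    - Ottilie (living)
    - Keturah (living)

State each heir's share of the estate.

Valentina takes one-third of $40,500 = $13,500. The remaining $27,000 passes to the descendants.
The descendants' portion ($27,000) is divided into 3 shares of $9,000: Ottilie and Keturah each take $9,000; Zelie's $9,000 share passes to Zelie's issue.
Zelie's share ($9,000) passes entirely to Odalys.

Valentina: $13,500; Odalys: $9,000; Ottilie: $9,000; Keturah: $9,000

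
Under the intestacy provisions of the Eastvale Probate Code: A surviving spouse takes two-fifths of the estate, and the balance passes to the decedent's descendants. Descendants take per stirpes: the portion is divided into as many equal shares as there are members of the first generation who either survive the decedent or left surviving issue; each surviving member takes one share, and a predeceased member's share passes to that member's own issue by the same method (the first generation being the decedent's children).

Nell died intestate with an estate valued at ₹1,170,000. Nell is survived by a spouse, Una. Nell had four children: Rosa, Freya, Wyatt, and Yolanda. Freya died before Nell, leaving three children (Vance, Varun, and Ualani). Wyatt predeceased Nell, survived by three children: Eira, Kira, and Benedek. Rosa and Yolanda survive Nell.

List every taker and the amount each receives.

Una: ₹468,000; Rosa: ₹175,500; Vance: ₹58,500; Varun: ₹58,500; Ualani: ₹58,500; Eira: ₹58,500; Kira: ₹58,500; Benedek: ₹58,500; Yolanda: ₹175,500

Una takes two-fifths of ₹1,170,000 = ₹468,000. The remaining ₹702,000 passes to the descendants.
The descendants' portion (₹702,000) is divided into 4 shares of ₹175,500: Rosa and Yolanda each take ₹175,500; Freya's ₹175,500 share passes to Freya's issue; Wyatt's ₹175,500 share passes to Wyatt's issue.
Freya's share (₹175,500) is divided into 3 shares of ₹58,500: Vance, Varun, and Ualani each take ₹58,500.
Wyatt's share (₹175,500) is divided into 3 shares of ₹58,500: Eira, Kira, and Benedek each take ₹58,500.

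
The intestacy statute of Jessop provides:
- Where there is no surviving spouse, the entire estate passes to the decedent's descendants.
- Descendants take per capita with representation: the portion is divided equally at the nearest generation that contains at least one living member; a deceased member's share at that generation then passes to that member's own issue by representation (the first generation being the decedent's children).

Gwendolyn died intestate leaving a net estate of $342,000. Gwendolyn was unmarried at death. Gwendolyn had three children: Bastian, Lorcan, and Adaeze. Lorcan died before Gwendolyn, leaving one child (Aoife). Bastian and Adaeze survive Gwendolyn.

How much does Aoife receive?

Aoife receives $114,000.

The entire $342,000 passes to the descendants.
That amount ($342,000) is divided into 3 shares of $114,000: Bastian and Adaeze each take $114,000; Lorcan's $114,000 share passes to Lorcan's issue.
Lorcan's share ($114,000) passes entirely to Aoife.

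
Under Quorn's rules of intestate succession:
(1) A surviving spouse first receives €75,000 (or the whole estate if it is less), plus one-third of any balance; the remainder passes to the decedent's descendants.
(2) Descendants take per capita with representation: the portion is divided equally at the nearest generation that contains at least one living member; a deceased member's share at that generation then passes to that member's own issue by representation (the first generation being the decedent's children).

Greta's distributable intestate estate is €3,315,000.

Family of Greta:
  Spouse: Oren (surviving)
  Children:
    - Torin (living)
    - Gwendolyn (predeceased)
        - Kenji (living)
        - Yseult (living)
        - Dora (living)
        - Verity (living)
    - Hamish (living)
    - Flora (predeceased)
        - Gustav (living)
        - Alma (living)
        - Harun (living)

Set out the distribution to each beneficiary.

Oren first takes €75,000, leaving a balance of €3,240,000. Oren then takes one-third of the balance (€1,080,000), for a total of €1,155,000. The remaining €2,160,000 passes to the descendants.
The descendants' portion (€2,160,000) is divided into 4 shares of €540,000: Torin and Hamish each take €540,000; Gwendolyn's €540,000 share passes to Gwendolyn's issue; Flora's €540,000 share passes to Flora's issue.
Gwendolyn's share (€540,000) is divided into 4 shares of €135,000: Kenji, Yseult, Dora, and Verity each take €135,000.
Flora's share (€540,000) is divided into 3 shares of €180,000: Gustav, Alma, and Harun each take €180,000.

Oren: €1,155,000; Torin: €540,000; Kenji: €135,000; Yseult: €135,000; Dora: €135,000; Verity: €135,000; Hamish: €540,000; Gustav: €180,000; Alma: €180,000; Harun: €180,000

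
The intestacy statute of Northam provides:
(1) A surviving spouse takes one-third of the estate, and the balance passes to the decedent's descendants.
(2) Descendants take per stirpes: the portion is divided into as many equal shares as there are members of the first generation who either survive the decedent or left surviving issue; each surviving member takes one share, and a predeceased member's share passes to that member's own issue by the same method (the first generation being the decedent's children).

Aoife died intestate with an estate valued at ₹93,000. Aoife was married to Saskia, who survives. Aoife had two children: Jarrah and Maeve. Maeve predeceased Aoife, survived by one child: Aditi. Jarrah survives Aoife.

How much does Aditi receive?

Aditi receives ₹31,000.

Saskia takes one-third of ₹93,000 = ₹31,000. The remaining ₹62,000 passes to the descendants.
The descendants' portion (₹62,000) is divided into 2 shares of ₹31,000: Jarrah takes ₹31,000; Maeve's ₹31,000 share passes to Maeve's issue.
Maeve's share (₹31,000) passes entirely to Aditi.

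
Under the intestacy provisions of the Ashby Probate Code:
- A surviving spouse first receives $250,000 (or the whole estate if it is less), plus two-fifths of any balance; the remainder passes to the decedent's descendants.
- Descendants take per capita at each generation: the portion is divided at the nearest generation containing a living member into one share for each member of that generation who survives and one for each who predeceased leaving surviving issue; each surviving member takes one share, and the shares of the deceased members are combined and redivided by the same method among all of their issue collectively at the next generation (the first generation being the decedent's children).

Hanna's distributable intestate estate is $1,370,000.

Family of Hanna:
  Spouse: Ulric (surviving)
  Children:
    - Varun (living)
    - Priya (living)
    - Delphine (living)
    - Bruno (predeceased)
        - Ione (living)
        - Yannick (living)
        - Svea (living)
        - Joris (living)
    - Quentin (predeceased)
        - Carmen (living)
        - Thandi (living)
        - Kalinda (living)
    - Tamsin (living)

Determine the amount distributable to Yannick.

Ulric first takes $250,000, leaving a balance of $1,120,000. Ulric then takes two-fifths of the balance ($448,000), for a total of $698,000. The remaining $672,000 passes to the descendants.
The descendants' portion ($672,000) is divided at the children's generation into 6 shares of $112,000. Varun, Priya, Delphine, and Tamsin each take $112,000. The 2 shares of the deceased (Bruno and Quentin) are combined into a pool of $224,000.
That pool ($224,000) is divided at the grandchildren's generation equally among Ione, Yannick, Svea, Joris, Carmen, Thandi, and Kalinda: $32,000 each.

Yannick receives $32,000.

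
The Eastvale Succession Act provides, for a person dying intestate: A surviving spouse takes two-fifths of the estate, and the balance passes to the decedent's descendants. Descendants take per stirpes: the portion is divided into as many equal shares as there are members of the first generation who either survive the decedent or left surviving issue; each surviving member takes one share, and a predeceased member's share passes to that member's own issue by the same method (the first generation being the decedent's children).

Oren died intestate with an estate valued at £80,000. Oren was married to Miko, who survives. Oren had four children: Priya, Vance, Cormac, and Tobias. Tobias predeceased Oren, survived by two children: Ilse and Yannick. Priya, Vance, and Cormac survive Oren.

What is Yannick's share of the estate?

Yannick receives £6,000.

Miko takes two-fifths of £80,000 = £32,000. The remaining £48,000 passes to the descendants.
The descendants' portion (£48,000) is divided into 4 shares of £12,000: Priya, Vance, and Cormac each take £12,000; Tobias's £12,000 share passes to Tobias's issue.
Tobias's share (£12,000) is divided into 2 shares of £6,000: Ilse and Yannick each take £6,000.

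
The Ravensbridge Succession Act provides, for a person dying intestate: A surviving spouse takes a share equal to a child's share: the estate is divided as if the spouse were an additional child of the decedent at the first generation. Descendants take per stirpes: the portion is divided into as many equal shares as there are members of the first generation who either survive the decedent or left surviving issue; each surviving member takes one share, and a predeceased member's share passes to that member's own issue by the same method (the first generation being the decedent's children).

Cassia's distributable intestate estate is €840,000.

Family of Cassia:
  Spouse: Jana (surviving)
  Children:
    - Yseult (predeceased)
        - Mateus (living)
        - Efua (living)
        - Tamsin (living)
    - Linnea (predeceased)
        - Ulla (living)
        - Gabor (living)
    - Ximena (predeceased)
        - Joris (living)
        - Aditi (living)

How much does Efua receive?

Efua receives €70,000.

The spouse counts as an additional share at the children's level, so there are 4 primary shares of €210,000. Jana takes one such share (€210,000).
The children's combined portion (€630,000) is divided into 3 shares of €210,000: Yseult's €210,000 share passes to Yseult's issue; Linnea's €210,000 share passes to Linnea's issue; Ximena's €210,000 share passes to Ximena's issue.
Yseult's share (€210,000) is divided into 3 shares of €70,000: Mateus, Efua, and Tamsin each take €70,000.
Linnea's share (€210,000) is divided into 2 shares of €105,000: Ulla and Gabor each take €105,000.
Ximena's share (€210,000) is divided into 2 shares of €105,000: Joris and Aditi each take €105,000.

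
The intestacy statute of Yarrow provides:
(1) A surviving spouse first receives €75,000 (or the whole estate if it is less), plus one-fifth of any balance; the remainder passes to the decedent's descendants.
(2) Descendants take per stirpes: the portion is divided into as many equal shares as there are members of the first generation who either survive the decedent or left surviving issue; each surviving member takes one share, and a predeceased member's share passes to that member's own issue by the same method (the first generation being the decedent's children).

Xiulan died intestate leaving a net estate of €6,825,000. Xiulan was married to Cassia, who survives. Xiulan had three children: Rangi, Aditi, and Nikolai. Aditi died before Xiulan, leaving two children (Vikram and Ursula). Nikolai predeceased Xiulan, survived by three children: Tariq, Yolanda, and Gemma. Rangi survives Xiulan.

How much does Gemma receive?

Cassia first takes €75,000, leaving a balance of €6,750,000. Cassia then takes one-fifth of the balance (€1,350,000), for a total of €1,425,000. The remaining €5,400,000 passes to the descendants.
The descendants' portion (€5,400,000) is divided into 3 shares of €1,800,000: Rangi takes €1,800,000; Aditi's €1,800,000 share passes to Aditi's issue; Nikolai's €1,800,000 share passes to Nikolai's issue.
Aditi's share (€1,800,000) is divided into 2 shares of €900,000: Vikram and Ursula each take €900,000.
Nikolai's share (€1,800,000) is divided into 3 shares of €600,000: Tariq, Yolanda, and Gemma each take €600,000.

Gemma receives €600,000.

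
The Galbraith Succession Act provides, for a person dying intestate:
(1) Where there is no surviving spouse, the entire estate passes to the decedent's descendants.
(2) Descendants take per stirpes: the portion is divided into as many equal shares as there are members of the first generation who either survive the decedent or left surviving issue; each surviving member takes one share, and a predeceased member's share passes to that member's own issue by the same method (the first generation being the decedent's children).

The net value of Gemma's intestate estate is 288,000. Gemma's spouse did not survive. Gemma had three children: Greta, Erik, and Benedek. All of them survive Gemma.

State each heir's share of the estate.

The entire 288,000 passes to the descendants.
That amount (288,000) is divided into 3 shares of 96,000: Greta, Erik, and Benedek each take 96,000.

Greta: 96,000; Erik: 96,000; Benedek: 96,000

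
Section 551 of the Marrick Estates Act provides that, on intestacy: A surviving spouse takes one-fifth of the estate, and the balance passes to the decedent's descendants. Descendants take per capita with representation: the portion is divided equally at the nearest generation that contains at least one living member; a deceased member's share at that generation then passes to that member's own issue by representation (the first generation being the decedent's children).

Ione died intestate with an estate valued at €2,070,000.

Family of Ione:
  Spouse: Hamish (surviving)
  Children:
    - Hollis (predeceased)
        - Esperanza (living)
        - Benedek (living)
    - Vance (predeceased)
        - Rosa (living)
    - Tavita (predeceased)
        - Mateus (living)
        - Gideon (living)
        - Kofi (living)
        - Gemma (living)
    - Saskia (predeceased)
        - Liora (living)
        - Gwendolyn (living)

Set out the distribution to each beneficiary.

Hamish: €414,000; Esperanza: €184,000; Benedek: €184,000; Rosa: €184,000; Mateus: €184,000; Gideon: €184,000; Kofi: €184,000; Gemma: €184,000; Liora: €184,000; Gwendolyn: €184,000

Hamish takes one-fifth of €2,070,000 = €414,000. The remaining €1,656,000 passes to the descendants.
No child survives, so the initial division is made at the grandchildren's generation.
The descendants' portion (€1,656,000) is divided into 9 shares of €184,000: Esperanza, Benedek, Rosa, Mateus, Gideon, Kofi, Gemma, Liora, and Gwendolyn each take €184,000.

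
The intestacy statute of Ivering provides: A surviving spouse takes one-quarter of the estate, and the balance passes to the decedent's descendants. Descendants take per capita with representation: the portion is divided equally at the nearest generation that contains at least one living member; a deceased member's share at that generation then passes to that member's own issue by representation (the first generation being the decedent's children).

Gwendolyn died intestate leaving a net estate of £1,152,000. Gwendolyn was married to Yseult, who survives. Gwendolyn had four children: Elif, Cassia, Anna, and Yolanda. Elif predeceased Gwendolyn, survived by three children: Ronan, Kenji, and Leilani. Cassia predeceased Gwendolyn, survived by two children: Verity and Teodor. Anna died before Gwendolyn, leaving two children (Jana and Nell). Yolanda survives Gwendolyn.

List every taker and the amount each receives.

Yseult: £288,000; Ronan: £72,000; Kenji: £72,000; Leilani: £72,000; Verity: £108,000; Teodor: £108,000; Jana: £108,000; Nell: £108,000; Yolanda: £216,000

Yseult takes one-quarter of £1,152,000 = £288,000. The remaining £864,000 passes to the descendants.
The descendants' portion (£864,000) is divided into 4 shares of £216,000: Yolanda takes £216,000; Elif's £216,000 share passes to Elif's issue; Cassia's £216,000 share passes to Cassia's issue; Anna's £216,000 share passes to Anna's issue.
Elif's share (£216,000) is divided into 3 shares of £72,000: Ronan, Kenji, and Leilani each take £72,000.
Cassia's share (£216,000) is divided into 2 shares of £108,000: Verity and Teodor each take £108,000.
Anna's share (£216,000) is divided into 2 shares of £108,000: Jana and Nell each take £108,000.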